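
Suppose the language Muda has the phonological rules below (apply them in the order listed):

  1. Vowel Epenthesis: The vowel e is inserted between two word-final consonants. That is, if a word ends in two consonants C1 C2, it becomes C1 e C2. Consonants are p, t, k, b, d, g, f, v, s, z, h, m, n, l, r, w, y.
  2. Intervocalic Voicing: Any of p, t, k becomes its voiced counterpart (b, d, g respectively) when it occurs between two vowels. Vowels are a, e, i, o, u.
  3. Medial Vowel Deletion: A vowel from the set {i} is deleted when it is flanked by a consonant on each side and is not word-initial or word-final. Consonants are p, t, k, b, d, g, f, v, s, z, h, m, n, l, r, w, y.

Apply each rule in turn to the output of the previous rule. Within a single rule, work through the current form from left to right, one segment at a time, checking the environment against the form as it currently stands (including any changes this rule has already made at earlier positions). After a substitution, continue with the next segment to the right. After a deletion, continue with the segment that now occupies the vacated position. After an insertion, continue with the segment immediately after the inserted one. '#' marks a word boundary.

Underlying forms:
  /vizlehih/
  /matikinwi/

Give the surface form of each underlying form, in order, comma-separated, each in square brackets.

[vzlehh], [madgnwi]

/vizlehih/:
  1 Vowel Epenthesis: no change — [vizlehih]
  2 Intervocalic Voicing: no change — [vizlehih]
  3 Medial Vowel Deletion: [vizlehih] → [vzlehh]
/matikinwi/:
  1 Vowel Epenthesis: no change — [matikinwi]
  2 Intervocalic Voicing: [matikinwi] → [madiginwi]
  3 Medial Vowel Deletion: [madiginwi] → [madgnwi]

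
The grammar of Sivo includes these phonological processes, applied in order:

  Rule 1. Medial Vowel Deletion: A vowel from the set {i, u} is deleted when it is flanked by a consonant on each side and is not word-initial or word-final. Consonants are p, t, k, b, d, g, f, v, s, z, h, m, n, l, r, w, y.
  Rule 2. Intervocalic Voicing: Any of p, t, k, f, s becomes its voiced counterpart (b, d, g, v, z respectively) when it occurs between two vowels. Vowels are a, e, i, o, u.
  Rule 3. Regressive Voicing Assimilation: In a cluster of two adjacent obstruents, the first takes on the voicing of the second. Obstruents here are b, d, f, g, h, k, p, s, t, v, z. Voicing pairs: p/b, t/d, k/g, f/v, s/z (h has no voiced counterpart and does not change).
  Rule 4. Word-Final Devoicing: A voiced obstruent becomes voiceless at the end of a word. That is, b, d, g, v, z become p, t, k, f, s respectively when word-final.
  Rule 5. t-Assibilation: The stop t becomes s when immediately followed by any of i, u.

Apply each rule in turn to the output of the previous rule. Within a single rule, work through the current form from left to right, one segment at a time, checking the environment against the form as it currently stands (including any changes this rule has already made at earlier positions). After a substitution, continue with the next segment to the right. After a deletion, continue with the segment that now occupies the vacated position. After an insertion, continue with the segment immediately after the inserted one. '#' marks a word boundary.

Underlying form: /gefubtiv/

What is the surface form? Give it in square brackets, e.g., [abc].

[gevpdf]

Rule 1 Medial Vowel Deletion: [gefubtiv] → [gefbtv]
Rule 2 Intervocalic Voicing: no change — [gefbtv]
Rule 3 Regressive Voicing Assimilation: [gefbtv] → [gevpdv]
Rule 4 Word-Final Devoicing: [gevpdv] → [gevpdf]
Rule 5 t-Assibilation: no change — [gevpdf]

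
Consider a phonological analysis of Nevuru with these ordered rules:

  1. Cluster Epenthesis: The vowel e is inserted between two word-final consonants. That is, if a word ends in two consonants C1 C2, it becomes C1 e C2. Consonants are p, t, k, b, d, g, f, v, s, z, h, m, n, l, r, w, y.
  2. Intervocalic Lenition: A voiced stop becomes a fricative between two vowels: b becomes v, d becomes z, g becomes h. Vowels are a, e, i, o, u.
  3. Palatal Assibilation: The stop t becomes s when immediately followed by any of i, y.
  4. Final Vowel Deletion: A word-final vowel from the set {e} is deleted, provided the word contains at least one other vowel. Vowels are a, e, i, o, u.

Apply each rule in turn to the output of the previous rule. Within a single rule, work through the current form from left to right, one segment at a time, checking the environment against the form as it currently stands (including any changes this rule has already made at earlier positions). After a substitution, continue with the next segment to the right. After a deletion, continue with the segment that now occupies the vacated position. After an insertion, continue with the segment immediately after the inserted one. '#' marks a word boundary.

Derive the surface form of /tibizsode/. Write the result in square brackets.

[sivizsoz]

1 Cluster Epenthesis: no change — [tibizsode]
2 Intervocalic Lenition: [tibizsode] → [tivizsoze]
3 Palatal Assibilation: [tivizsoze] → [sivizsoze]
4 Final Vowel Deletion: [sivizsoze] → [sivizsoz]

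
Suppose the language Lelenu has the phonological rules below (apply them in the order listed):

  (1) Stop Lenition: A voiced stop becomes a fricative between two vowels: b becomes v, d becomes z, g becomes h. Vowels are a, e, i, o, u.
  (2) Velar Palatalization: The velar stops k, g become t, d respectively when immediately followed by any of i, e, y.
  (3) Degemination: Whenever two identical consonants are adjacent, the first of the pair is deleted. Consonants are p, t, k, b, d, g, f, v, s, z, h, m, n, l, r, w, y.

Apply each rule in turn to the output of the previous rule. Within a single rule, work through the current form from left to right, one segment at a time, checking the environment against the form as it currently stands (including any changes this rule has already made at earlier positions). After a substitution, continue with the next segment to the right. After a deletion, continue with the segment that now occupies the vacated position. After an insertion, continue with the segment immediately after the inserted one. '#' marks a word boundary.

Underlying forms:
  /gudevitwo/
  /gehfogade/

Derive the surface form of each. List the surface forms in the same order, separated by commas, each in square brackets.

[guzevitwo], [dehfohaze]

/gudevitwo/:
  (1) Stop Lenition: [gudevitwo] → [guzevitwo]
  (2) Velar Palatalization: no change — [guzevitwo]
  (3) Degemination: no change — [guzevitwo]
/gehfogade/:
  (1) Stop Lenition: [gehfogade] → [gehfohaze]
  (2) Velar Palatalization: [gehfohaze] → [dehfohaze]
  (3) Degemination: no change — [dehfohaze]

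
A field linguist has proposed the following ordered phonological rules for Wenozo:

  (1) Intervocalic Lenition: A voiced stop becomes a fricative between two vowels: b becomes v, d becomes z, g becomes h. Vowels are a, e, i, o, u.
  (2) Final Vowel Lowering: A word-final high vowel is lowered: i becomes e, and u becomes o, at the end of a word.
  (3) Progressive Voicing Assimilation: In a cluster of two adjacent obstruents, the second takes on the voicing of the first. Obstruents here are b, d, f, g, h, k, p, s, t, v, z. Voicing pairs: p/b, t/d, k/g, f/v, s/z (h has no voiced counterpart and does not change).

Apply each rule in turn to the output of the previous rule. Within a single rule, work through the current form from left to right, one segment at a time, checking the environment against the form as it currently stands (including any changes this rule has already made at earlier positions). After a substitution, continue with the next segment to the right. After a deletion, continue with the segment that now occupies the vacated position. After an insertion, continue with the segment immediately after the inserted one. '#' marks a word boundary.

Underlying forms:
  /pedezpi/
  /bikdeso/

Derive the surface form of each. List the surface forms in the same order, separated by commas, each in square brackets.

/pedezpi/:
  (1) Intervocalic Lenition: [pedezpi] → [pezezpi]
  (2) Final Vowel Lowering: [pezezpi] → [pezezpe]
  (3) Progressive Voicing Assimilation: [pezezpe] → [pezezbe]
/bikdeso/:
  (1) Intervocalic Lenition: no change — [bikdeso]
  (2) Final Vowel Lowering: no change — [bikdeso]
  (3) Progressive Voicing Assimilation: [bikdeso] → [bikteso]

[pezezbe], [bikteso]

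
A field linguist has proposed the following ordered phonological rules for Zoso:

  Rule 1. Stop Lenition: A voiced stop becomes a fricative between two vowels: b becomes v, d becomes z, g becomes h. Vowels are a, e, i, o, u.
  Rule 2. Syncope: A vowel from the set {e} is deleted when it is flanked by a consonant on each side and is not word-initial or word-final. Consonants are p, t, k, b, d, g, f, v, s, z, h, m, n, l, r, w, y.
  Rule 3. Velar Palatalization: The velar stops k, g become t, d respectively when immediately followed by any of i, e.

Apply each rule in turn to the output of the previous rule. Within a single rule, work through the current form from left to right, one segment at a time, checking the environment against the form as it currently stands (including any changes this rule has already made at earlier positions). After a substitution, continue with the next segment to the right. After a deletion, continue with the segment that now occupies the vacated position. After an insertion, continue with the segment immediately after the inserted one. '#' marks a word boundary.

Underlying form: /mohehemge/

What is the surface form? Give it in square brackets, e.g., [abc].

Rule 1 Stop Lenition: no change — [mohehemge]
Rule 2 Syncope: [mohehemge] → [mohhmge]
Rule 3 Velar Palatalization: [mohhmge] → [mohhmde]

[mohhmde]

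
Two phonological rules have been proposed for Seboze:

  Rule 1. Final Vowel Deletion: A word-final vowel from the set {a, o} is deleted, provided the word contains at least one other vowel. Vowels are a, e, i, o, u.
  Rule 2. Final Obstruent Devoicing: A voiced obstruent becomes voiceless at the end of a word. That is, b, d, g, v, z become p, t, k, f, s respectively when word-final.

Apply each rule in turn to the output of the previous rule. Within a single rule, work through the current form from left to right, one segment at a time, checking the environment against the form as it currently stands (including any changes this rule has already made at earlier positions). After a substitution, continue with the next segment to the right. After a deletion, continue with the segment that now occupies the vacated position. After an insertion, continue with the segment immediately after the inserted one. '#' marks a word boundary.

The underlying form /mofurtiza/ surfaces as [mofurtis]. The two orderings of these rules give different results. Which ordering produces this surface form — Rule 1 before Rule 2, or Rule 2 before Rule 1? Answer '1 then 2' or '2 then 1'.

1 then 2

Order 1 then 2:
  1 Final Vowel Deletion: [mofurtiza] → [mofurtiz]
  2 Final Obstruent Devoicing: [mofurtiz] → [mofurtis]
  result: [mofurtis]
Order 2 then 1:
  2 Final Obstruent Devoicing: no change — [mofurtiza]
  1 Final Vowel Deletion: [mofurtiza] → [mofurtiz]
  result: [mofurtiz]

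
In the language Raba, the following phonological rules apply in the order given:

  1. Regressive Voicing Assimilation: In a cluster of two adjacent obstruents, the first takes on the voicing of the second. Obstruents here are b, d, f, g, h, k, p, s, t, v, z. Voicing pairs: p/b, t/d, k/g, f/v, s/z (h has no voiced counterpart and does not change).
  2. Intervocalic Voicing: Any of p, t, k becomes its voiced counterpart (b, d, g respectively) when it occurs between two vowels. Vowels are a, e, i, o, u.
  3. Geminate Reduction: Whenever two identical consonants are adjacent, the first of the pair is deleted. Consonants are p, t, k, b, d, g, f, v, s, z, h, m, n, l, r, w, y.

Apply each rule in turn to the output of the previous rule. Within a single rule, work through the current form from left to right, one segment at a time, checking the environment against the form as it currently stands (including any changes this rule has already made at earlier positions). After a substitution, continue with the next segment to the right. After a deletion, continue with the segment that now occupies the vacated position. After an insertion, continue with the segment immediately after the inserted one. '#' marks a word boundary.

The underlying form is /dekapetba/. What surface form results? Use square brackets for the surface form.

1 Regressive Voicing Assimilation: [dekapetba] → [dekapedba]
2 Intervocalic Voicing: [dekapedba] → [degabedba]
3 Geminate Reduction: no change — [degabedba]

[degabedba]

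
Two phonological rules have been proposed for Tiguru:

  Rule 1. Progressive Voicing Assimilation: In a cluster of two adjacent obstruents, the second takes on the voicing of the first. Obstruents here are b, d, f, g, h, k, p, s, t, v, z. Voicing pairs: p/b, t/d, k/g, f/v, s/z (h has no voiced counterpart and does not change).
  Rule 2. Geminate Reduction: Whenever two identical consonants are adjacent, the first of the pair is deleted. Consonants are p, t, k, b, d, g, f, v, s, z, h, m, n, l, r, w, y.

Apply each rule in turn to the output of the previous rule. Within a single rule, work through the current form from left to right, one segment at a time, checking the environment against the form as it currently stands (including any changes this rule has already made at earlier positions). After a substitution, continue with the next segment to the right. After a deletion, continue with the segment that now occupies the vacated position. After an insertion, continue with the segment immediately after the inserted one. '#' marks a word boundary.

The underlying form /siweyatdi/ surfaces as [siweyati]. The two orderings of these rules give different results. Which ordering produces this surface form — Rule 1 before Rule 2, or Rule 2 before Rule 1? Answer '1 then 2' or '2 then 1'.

Order 1 then 2:
  1 Progressive Voicing Assimilation: [siweyatdi] → [siweyatti]
  2 Geminate Reduction: [siweyatti] → [siweyati]
  result: [siweyati]
Order 2 then 1:
  2 Geminate Reduction: no change — [siweyatdi]
  1 Progressive Voicing Assimilation: [siweyatdi] → [siweyatti]
  result: [siweyatti]

1 then 2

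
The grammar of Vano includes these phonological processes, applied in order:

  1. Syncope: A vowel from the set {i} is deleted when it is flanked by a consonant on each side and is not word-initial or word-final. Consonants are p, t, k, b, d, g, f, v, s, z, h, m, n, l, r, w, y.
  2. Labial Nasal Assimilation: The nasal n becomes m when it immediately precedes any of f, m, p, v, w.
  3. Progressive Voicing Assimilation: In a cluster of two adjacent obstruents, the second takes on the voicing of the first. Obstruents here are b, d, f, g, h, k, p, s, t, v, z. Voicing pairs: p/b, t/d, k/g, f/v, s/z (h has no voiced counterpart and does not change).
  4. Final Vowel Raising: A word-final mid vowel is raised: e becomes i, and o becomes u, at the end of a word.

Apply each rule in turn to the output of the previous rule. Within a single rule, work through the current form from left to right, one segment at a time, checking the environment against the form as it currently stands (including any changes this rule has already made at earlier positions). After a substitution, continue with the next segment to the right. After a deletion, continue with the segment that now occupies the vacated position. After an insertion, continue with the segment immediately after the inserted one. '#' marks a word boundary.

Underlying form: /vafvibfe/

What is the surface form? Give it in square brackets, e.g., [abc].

1 Syncope: [vafvibfe] → [vafvbfe]
2 Labial Nasal Assimilation: no change — [vafvbfe]
3 Progressive Voicing Assimilation: [vafvbfe] → [vaffpfe]
4 Final Vowel Raising: [vaffpfe] → [vaffpfi]

[vaffpfi]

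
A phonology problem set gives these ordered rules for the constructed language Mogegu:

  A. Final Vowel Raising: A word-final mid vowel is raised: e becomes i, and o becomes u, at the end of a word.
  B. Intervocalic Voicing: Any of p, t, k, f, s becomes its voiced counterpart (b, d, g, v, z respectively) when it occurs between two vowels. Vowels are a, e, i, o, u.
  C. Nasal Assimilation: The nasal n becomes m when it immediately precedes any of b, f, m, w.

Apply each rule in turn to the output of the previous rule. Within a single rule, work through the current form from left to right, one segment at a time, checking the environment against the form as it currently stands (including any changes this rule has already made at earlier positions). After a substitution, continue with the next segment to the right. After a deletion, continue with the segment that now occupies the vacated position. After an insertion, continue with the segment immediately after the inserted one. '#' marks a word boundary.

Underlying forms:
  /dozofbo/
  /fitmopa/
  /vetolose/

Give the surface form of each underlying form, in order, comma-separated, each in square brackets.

/dozofbo/:
  A Final Vowel Raising: [dozofbo] → [dozofbu]
  B Intervocalic Voicing: no change — [dozofbu]
  C Nasal Assimilation: no change — [dozofbu]
/fitmopa/:
  A Final Vowel Raising: no change — [fitmopa]
  B Intervocalic Voicing: [fitmopa] → [fitmoba]
  C Nasal Assimilation: no change — [fitmoba]
/vetolose/:
  A Final Vowel Raising: [vetolose] → [vetolosi]
  B Intervocalic Voicing: [vetolosi] → [vedolozi]
  C Nasal Assimilation: no change — [vedolozi]

[dozofbu], [fitmoba], [vedolozi]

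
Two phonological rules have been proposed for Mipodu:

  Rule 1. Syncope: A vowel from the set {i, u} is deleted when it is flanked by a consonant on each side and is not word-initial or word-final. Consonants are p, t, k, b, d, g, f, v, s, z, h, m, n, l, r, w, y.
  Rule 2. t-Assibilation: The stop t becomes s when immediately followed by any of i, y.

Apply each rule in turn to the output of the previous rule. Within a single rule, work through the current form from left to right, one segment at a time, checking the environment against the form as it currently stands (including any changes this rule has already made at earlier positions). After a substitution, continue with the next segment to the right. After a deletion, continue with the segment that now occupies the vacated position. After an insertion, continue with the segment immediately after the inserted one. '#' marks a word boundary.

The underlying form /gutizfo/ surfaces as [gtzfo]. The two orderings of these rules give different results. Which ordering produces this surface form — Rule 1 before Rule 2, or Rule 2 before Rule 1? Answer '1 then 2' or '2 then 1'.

1 then 2

Order 1 then 2:
  1 Syncope: [gutizfo] → [gtzfo]
  2 t-Assibilation: no change — [gtzfo]
  result: [gtzfo]
Order 2 then 1:
  2 t-Assibilation: [gutizfo] → [gusizfo]
  1 Syncope: [gusizfo] → [gszfo]
  result: [gszfo]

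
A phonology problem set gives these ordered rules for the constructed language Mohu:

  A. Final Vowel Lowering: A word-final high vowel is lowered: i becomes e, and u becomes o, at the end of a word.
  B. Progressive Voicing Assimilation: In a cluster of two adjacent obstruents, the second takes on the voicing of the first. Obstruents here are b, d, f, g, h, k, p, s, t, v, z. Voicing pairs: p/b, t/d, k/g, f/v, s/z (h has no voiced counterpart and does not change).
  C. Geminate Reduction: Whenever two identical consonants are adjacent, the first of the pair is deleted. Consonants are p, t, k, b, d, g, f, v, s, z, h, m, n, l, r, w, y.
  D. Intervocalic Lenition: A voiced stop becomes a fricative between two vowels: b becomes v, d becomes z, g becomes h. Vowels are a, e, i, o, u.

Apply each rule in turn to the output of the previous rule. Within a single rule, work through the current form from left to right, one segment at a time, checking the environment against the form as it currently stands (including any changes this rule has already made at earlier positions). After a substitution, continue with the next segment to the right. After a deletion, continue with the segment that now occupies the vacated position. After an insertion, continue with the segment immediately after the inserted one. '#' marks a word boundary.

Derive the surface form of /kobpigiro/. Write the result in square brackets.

A Final Vowel Lowering: no change — [kobpigiro]
B Progressive Voicing Assimilation: [kobpigiro] → [kobbigiro]
C Geminate Reduction: [kobbigiro] → [kobigiro]
D Intervocalic Lenition: [kobigiro] → [kovihiro]

[kovihiro]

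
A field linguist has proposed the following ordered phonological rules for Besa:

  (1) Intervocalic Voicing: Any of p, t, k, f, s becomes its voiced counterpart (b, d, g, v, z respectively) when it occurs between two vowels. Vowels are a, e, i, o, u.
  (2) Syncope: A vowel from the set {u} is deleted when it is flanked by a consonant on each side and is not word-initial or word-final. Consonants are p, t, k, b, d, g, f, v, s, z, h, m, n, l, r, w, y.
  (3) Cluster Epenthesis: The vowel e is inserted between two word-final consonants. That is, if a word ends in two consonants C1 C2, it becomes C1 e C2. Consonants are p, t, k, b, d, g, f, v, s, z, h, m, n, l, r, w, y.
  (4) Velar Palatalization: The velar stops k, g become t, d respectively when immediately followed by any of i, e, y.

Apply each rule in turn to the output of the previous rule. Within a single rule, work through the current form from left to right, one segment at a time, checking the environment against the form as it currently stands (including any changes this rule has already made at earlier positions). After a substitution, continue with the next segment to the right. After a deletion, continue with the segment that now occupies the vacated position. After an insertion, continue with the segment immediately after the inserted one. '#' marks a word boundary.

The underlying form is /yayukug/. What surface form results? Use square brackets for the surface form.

(1) Intervocalic Voicing: [yayukug] → [yayugug]
(2) Syncope: [yayugug] → [yaygg]
(3) Cluster Epenthesis: [yaygg] → [yaygeg]
(4) Velar Palatalization: [yaygeg] → [yaydeg]

[yaydeg]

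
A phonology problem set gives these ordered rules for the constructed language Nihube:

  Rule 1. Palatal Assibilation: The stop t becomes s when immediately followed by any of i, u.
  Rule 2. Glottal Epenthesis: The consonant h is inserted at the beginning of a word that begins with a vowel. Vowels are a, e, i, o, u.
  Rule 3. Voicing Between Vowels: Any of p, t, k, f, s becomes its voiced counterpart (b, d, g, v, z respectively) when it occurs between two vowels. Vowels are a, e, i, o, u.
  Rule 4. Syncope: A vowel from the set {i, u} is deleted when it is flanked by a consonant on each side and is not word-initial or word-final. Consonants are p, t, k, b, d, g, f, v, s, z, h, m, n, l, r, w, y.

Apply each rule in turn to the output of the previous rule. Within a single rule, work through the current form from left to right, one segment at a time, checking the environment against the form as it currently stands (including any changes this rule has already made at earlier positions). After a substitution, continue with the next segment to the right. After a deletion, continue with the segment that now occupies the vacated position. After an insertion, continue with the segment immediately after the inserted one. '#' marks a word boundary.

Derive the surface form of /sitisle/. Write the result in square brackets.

Rule 1 Palatal Assibilation: [sitisle] → [sisisle]
Rule 2 Glottal Epenthesis: no change — [sisisle]
Rule 3 Voicing Between Vowels: [sisisle] → [sizisle]
Rule 4 Syncope: [sizisle] → [szsle]

[szsle]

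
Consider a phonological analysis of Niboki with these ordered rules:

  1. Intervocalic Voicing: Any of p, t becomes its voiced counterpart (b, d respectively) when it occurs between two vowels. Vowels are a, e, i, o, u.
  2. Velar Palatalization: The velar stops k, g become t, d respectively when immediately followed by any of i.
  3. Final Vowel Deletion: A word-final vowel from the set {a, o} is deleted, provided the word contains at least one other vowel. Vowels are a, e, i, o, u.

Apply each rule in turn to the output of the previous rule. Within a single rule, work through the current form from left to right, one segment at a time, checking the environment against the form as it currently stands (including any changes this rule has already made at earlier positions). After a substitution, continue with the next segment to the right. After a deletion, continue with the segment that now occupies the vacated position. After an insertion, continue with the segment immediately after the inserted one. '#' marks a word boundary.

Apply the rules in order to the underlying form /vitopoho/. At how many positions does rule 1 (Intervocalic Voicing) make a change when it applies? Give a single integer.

2

1 Intervocalic Voicing: [vitopoho] → [vidoboho]
2 Velar Palatalization: no change — [vidoboho]
3 Final Vowel Deletion: [vidoboho] → [vidoboh]
Rule 1 changed 2 position(s).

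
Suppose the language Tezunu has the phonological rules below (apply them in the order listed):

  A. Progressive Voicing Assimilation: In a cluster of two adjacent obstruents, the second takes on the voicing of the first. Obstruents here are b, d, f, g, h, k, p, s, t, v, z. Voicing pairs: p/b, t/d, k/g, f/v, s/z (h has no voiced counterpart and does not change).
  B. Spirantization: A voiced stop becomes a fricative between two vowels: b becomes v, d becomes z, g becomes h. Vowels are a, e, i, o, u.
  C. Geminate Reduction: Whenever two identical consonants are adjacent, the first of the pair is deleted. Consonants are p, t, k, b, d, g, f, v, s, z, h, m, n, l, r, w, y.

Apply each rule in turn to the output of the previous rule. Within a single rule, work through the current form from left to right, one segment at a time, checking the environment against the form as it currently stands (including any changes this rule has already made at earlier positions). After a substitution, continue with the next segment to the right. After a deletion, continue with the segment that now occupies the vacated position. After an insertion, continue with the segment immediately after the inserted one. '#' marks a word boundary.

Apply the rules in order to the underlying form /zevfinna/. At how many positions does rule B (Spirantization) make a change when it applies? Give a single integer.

A Progressive Voicing Assimilation: [zevfinna] → [zevvinna]
B Spirantization: no change — [zevvinna]
C Geminate Reduction: [zevvinna] → [zevina]
Rule B changed 0 position(s).

0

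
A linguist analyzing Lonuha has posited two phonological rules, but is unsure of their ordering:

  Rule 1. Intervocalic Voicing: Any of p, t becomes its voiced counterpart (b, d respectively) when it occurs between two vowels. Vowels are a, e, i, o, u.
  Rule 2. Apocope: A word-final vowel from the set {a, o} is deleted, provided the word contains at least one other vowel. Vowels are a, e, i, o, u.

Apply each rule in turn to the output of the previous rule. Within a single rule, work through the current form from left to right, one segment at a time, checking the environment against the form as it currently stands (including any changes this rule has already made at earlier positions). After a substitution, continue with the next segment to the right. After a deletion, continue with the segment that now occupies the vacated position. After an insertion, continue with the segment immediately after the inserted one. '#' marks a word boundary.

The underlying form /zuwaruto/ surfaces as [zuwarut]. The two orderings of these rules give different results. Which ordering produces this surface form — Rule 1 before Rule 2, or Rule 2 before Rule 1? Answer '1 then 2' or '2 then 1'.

Order 1 then 2:
  1 Intervocalic Voicing: [zuwaruto] → [zuwarudo]
  2 Apocope: [zuwarudo] → [zuwarud]
  result: [zuwarud]
Order 2 then 1:
  2 Apocope: [zuwaruto] → [zuwarut]
  1 Intervocalic Voicing: no change — [zuwarut]
  result: [zuwarut]

2 then 1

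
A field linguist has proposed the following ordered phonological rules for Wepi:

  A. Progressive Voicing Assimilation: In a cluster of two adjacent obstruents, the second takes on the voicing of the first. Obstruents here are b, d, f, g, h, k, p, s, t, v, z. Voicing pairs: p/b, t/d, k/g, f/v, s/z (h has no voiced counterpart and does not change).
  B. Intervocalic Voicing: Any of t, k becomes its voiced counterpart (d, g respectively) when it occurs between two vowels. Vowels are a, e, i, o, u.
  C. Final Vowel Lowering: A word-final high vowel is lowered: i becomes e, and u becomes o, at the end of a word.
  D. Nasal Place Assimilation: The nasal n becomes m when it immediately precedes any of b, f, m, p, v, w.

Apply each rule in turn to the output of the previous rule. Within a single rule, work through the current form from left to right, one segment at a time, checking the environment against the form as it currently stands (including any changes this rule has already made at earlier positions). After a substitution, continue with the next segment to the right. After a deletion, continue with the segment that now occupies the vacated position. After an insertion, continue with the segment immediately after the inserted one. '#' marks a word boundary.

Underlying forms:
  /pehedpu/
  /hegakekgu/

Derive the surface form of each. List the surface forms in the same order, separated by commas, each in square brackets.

/pehedpu/:
  A Progressive Voicing Assimilation: [pehedpu] → [pehedbu]
  B Intervocalic Voicing: no change — [pehedbu]
  C Final Vowel Lowering: [pehedbu] → [pehedbo]
  D Nasal Place Assimilation: no change — [pehedbo]
/hegakekgu/:
  A Progressive Voicing Assimilation: [hegakekgu] → [hegakekku]
  B Intervocalic Voicing: [hegakekku] → [hegagekku]
  C Final Vowel Lowering: [hegagekku] → [hegagekko]
  D Nasal Place Assimilation: no change — [hegagekko]

[pehedbo], [hegagekko]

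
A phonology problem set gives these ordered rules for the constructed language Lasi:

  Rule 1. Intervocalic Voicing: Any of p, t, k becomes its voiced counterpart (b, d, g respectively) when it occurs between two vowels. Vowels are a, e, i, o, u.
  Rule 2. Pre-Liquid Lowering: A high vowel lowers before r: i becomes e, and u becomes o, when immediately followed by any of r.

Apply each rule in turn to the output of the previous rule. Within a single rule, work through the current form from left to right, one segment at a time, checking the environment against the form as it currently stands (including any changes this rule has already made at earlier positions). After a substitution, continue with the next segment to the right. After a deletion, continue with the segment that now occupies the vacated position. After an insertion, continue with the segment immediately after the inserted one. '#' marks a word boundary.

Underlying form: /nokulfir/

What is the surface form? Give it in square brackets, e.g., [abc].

Rule 1 Intervocalic Voicing: [nokulfir] → [nogulfir]
Rule 2 Pre-Liquid Lowering: [nogulfir] → [nogulfer]

[nogulfer]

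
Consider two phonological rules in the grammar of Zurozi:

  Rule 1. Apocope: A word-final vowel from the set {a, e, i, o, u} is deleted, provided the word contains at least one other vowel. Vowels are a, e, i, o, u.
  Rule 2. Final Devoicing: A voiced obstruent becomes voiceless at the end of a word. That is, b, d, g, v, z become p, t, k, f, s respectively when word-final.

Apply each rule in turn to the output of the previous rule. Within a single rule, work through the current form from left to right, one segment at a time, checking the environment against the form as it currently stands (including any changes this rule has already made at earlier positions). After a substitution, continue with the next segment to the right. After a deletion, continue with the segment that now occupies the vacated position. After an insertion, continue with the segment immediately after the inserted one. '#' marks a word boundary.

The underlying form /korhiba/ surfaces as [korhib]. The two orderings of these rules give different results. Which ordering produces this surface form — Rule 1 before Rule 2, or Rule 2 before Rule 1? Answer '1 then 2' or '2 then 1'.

Order 1 then 2:
  1 Apocope: [korhiba] → [korhib]
  2 Final Devoicing: [korhib] → [korhip]
  result: [korhip]
Order 2 then 1:
  2 Final Devoicing: no change — [korhiba]
  1 Apocope: [korhiba] → [korhib]
  result: [korhib]

2 then 1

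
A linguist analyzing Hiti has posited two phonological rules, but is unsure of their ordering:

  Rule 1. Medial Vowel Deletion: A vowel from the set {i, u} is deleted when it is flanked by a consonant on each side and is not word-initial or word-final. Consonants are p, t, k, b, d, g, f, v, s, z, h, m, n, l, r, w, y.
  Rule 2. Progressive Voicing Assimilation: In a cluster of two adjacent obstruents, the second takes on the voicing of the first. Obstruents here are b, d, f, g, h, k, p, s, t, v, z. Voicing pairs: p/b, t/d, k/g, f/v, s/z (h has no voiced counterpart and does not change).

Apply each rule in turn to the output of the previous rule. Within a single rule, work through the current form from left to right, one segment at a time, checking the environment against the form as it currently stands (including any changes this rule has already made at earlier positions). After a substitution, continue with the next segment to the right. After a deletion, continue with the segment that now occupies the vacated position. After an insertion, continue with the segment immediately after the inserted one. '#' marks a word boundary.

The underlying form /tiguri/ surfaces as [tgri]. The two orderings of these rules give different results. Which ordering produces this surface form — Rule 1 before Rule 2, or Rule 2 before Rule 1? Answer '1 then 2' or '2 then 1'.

Order 1 then 2:
  1 Medial Vowel Deletion: [tiguri] → [tgri]
  2 Progressive Voicing Assimilation: [tgri] → [tkri]
  result: [tkri]
Order 2 then 1:
  2 Progressive Voicing Assimilation: no change — [tiguri]
  1 Medial Vowel Deletion: [tiguri] → [tgri]
  result: [tgri]

2 then 1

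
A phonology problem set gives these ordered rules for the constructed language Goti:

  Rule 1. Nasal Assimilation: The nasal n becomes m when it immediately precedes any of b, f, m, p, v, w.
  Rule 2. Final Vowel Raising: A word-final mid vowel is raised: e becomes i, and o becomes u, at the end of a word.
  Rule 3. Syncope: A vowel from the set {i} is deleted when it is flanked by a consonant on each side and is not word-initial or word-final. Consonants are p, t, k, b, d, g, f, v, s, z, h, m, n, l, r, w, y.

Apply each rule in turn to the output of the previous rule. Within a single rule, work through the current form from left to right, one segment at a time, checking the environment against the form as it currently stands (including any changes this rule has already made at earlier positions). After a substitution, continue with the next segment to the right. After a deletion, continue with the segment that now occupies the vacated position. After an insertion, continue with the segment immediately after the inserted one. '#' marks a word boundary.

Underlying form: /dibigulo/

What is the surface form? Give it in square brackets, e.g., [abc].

[dbgulu]

Rule 1 Nasal Assimilation: no change — [dibigulo]
Rule 2 Final Vowel Raising: [dibigulo] → [dibigulu]
Rule 3 Syncope: [dibigulu] → [dbgulu]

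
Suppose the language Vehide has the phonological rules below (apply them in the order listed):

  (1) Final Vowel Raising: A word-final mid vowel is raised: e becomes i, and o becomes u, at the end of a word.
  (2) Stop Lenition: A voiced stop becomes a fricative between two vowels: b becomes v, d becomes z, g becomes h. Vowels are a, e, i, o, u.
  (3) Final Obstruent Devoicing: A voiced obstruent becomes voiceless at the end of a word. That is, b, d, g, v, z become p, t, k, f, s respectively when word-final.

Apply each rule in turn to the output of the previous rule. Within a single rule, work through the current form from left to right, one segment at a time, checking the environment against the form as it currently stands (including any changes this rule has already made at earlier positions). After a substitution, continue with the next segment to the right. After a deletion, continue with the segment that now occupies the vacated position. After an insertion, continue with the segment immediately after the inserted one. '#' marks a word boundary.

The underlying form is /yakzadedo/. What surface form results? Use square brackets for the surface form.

(1) Final Vowel Raising: [yakzadedo] → [yakzadedu]
(2) Stop Lenition: [yakzadedu] → [yakzazezu]
(3) Final Obstruent Devoicing: no change — [yakzazezu]

[yakzazezu]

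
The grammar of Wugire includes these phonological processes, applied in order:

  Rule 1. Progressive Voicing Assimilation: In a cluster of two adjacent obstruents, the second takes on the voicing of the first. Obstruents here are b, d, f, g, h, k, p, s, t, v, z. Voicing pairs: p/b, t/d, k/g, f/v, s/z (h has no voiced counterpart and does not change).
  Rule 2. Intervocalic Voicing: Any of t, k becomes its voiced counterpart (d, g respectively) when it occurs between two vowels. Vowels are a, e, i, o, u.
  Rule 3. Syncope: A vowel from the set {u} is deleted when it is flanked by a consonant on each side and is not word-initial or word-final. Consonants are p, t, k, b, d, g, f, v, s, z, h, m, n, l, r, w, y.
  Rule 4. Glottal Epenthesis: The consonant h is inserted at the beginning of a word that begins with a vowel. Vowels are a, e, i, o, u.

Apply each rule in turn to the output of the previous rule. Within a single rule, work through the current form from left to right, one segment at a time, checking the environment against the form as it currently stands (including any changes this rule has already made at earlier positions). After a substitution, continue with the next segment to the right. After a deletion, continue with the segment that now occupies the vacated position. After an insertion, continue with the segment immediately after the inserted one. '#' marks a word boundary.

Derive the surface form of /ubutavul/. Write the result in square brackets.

Rule 1 Progressive Voicing Assimilation: no change — [ubutavul]
Rule 2 Intervocalic Voicing: [ubutavul] → [ubudavul]
Rule 3 Syncope: [ubudavul] → [ubdavl]
Rule 4 Glottal Epenthesis: [ubdavl] → [hubdavl]

[hubdavl]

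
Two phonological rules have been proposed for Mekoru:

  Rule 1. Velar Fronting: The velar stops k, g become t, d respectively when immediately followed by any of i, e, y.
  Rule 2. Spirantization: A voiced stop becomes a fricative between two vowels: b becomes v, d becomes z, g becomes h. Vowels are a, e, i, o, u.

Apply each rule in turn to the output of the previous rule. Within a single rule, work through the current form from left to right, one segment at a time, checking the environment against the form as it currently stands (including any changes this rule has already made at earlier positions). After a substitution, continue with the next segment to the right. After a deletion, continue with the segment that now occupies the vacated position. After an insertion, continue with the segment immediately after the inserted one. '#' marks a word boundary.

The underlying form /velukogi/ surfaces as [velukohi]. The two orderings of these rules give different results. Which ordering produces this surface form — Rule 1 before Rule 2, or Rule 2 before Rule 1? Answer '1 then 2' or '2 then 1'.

Order 1 then 2:
  1 Velar Fronting: [velukogi] → [velukodi]
  2 Spirantization: [velukodi] → [velukozi]
  result: [velukozi]
Order 2 then 1:
  2 Spirantization: [velukogi] → [velukohi]
  1 Velar Fronting: no change — [velukohi]
  result: [velukohi]

2 then 1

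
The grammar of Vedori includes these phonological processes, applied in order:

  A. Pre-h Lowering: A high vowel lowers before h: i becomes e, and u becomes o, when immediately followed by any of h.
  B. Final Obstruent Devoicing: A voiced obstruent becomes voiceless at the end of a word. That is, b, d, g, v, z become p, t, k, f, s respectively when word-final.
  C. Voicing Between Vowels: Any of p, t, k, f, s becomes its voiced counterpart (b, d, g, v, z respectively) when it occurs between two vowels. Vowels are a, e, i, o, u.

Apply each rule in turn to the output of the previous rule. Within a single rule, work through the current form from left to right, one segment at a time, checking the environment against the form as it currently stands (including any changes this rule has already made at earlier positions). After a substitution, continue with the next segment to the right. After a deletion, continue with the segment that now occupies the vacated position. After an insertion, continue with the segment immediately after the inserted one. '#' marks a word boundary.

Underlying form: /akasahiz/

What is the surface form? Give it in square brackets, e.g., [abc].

[agazahis]

A Pre-h Lowering: no change — [akasahiz]
B Final Obstruent Devoicing: [akasahiz] → [akasahis]
C Voicing Between Vowels: [akasahis] → [agazahis]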